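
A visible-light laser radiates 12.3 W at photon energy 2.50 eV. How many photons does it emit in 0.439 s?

Total energy: E_total = P·t = 12.3 × 0.439 = 5.400 J.
Per-photon energy: E = 4.005e-19 J.
N = E_total / E_photon = 1.35e19.

1.35e19 photons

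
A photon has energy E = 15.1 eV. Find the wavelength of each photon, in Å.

821 Å

Take h = 6.62607015·10^-34 J·s, c = 2.99792458·10^8 m/s, 1 eV = 1.602176634·10^-19 J.
In SI units: E = 15.1 eV = 2.4193·10^-18 J.
For a photon λ = hc/E, so λ = 8.211·10^-8 m.
Converting to Å: λ = 821.1 Å ≈ 821 Å.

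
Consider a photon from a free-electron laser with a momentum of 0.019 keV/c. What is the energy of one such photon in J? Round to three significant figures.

3.04e-18 J

Use c = 2.99792458e8 m/s, 1 eV = 1.602176634e-19 J.
In SI units: p = 0.019 keV/c = 1.0154e-26 kg·m/s.
The photon relation is E = pc, giving E = 3.044e-18 J.
So E ≈ 3.04e-18 J.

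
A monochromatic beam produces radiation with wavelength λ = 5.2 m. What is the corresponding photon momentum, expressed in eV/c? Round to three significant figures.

For a photon p = h/λ, so p = 1.274·10^-34 kg·m/s.
Converting to eV/c: p = 2.384·10^-7 eV/c ≈ 2.38·10^-7 eV/c.

2.38·10^-7 eV/c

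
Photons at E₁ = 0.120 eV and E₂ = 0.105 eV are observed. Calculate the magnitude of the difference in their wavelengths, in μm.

1.48 μm

Using λ = hc/E: λ₁ = 1.033·10^-5 m, λ₂ = 1.181·10^-5 m.
|Δλ| = |1.033·10^-5 − 1.181·10^-5| = 1.48·10^-6 m = 1.48 μm.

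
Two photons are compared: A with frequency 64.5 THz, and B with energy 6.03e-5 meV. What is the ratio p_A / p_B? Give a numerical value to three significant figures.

p_A = 1.426e-28 kg·m/s (from frequency = 64.5 THz, via p = hf/c).
p_B = 3.223e-35 kg·m/s (from energy = 6.03e-5 meV, via p = E/c).
Ratio = 1.426e-28 / 3.223e-35 = 4.42e6.

4.42e6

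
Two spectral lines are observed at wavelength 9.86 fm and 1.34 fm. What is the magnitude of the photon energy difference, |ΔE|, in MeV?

800 MeV

Using E = hc/λ: E₁ = 2.015 × 10^-11 J, E₂ = 1.482 × 10^-10 J.
|ΔE| = |2.015 × 10^-11 − 1.482 × 10^-10| = 1.28 × 10^-10 J = 800 MeV.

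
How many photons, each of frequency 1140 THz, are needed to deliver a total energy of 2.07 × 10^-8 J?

2.74 × 10^10 photons

Per-photon energy: E = 7.554 × 10^-19 J (from frequency = 1140 THz).
N = E_total / E_photon = 2.07 × 10^-8 J / 7.554 × 10^-19 J = 2.74 × 10^10.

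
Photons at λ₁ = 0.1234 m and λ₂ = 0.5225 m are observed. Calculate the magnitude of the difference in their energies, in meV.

7.67·10^-3 meV

Using E = hc/λ: E₁ = 1.6098·10^-24 J, E₂ = 3.8018·10^-25 J.
|ΔE| = |1.6098·10^-24 − 3.8018·10^-25| = 1.23·10^-24 J = 7.67·10^-3 meV.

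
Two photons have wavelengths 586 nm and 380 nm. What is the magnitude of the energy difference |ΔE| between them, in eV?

Using E = hc/λ: E₁ = 3.390 × 10^-19 J, E₂ = 5.227 × 10^-19 J.
|ΔE| = |3.390 × 10^-19 − 5.227 × 10^-19| = 1.84 × 10^-19 J = 1.15 eV.

1.15 eV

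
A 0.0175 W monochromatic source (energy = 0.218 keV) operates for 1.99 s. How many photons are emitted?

9.97 × 10^14 photons

Total energy: E_total = P·t = 0.0175 × 1.99 = 0.03483 J.
Per-photon energy: E = 3.493 × 10^-17 J.
N = E_total / E_photon = 9.97 × 10^14.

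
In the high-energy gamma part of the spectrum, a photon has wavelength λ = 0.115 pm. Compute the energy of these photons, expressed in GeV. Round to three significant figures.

0.0108 GeV

First convert: λ = 0.115 pm = 1.15 × 10^-13 m.
The photon relation is E = hc/λ, giving E = 1.727 × 10^-12 J.
Converting to GeV: E = 0.01078 GeV ≈ 0.0108 GeV.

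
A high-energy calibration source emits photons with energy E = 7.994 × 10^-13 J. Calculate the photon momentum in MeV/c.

4.99 MeV/c

Apply p = E/c: p = 2.667 × 10^-21 kg·m/s.
Converting to MeV/c: p = 4.989 MeV/c ≈ 4.99 MeV/c.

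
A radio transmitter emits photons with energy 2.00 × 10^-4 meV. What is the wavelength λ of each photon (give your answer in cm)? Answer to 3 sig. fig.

620 cm

In SI units: E = 2.00 × 10^-4 meV = 3.2044 × 10^-26 J.
The photon relation is λ = hc/E, giving λ = 6.199 m.
Converting to cm: λ = 619.9 cm ≈ 620 cm.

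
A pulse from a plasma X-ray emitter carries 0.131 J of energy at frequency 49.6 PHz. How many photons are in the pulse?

3.99 × 10^15 photons

Per-photon energy: E = 3.287 × 10^-17 J (from frequency = 49.6 PHz).
N = E_total / E_photon = 0.131 J / 3.287 × 10^-17 J = 3.99 × 10^15.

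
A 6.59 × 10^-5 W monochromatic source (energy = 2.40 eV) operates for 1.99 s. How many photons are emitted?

Total energy: E_total = P·t = 6.59 × 10^-5 × 1.99 = 1.311 × 10^-4 J.
Per-photon energy: E = 3.845 × 10^-19 J.
N = E_total / E_photon = 3.41 × 10^14.

3.41 × 10^14 photons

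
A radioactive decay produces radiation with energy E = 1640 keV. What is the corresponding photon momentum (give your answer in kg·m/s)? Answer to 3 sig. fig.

8.76 × 10^-22 kg·m/s

Use c = 2.99792458 × 10^8 m/s, 1 eV = 1.602176634 × 10^-19 J.
In SI units: E = 1640 keV = 2.6276 × 10^-13 J.
Since p = E/c for a photon, p = 8.765 × 10^-22 kg·m/s.
So p ≈ 8.76 × 10^-22 kg·m/s.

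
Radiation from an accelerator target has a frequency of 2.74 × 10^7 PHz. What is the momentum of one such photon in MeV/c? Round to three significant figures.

113 MeV/c

First convert: f = 2.74 × 10^7 PHz = 2.74 × 10^22 Hz.
For a photon p = hf/c, so p = 6.056 × 10^-20 kg·m/s.
Converting to MeV/c: p = 113.3 MeV/c ≈ 113 MeV/c.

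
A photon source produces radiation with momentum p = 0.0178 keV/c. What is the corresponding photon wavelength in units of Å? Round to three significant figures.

697 Å

(h = 6.62607015e-34 J·s, c = 2.99792458e8 m/s, 1 eV = 1.602176634e-19 J.)
In SI units: p = 0.0178 keV/c = 9.5128e-27 kg·m/s.
Apply λ = h/p: λ = 6.965e-8 m.
Converting to Å: λ = 696.5 Å ≈ 697 Å.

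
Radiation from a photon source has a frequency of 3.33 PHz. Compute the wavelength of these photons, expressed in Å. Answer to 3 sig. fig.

900 Å

Take c = 2.99792458 × 10^8 m/s.
First convert: f = 3.33 PHz = 3.33 × 10^15 Hz.
For a photon λ = c/f, so λ = 9.003 × 10^-8 m.
Converting to Å: λ = 900.3 Å ≈ 900 Å.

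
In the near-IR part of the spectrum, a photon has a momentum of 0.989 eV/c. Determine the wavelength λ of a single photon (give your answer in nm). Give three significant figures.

Use h = 6.62607015·10^-34 J·s, c = 2.99792458·10^8 m/s, 1 eV = 1.602176634·10^-19 J.
First convert: p = 0.989 eV/c = 5.2855·10^-28 kg·m/s.
Since λ = h/p for a photon, λ = 1.254·10^-6 m.
Converting to nm: λ = 1254 nm ≈ 1250 nm.

1250 nm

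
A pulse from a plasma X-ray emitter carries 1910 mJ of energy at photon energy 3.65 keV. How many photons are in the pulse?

3.27·10^15 photons

Per-photon energy: E = 5.848·10^-16 J (from energy = 3.65 keV).
N = E_total / E_photon = 1.91 J / 5.848·10^-16 J = 3.27·10^15.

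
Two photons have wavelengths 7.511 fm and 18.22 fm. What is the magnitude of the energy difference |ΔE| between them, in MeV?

Using E = hc/λ: E₁ = 2.6447 × 10^-11 J, E₂ = 1.0903 × 10^-11 J.
|ΔE| = |2.6447 × 10^-11 − 1.0903 × 10^-11| = 1.55 × 10^-11 J = 97.0 MeV.

97.0 MeV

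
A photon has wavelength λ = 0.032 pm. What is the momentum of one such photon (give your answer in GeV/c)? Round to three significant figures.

0.0387 GeV/c

(h = 6.62607015 × 10^-34 J·s, c = 2.99792458 × 10^8 m/s, 1 eV = 1.602176634 × 10^-19 J.)
First convert: λ = 0.032 pm = 3.2 × 10^-14 m.
Since p = h/λ for a photon, p = 2.071 × 10^-20 kg·m/s.
Converting to GeV/c: p = 0.03875 GeV/c ≈ 0.0387 GeV/c.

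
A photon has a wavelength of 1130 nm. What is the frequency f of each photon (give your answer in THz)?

In SI units: λ = 1130 nm = 1.13 × 10^-6 m.
Apply f = c/λ: f = 2.653 × 10^14 Hz.
Converting to THz: f = 265.3 THz ≈ 265 THz.

265 THz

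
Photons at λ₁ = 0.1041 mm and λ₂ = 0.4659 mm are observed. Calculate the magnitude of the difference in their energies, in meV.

9.25 meV

Using E = hc/λ: E₁ = 1.9082 × 10^-21 J, E₂ = 4.2637 × 10^-22 J.
|ΔE| = |1.9082 × 10^-21 − 4.2637 × 10^-22| = 1.48 × 10^-21 J = 9.25 meV.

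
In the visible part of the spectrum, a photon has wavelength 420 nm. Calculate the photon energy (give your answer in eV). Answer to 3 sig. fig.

(h = 6.62607015 × 10^-34 J·s, c = 2.99792458 × 10^8 m/s, 1 eV = 1.602176634 × 10^-19 J.)
In SI units: λ = 420 nm = 4.2 × 10^-7 m.
The photon relation is E = hc/λ, giving E = 4.730 × 10^-19 J.
Converting to eV: E = 2.952 eV ≈ 2.95 eV.

2.95 eV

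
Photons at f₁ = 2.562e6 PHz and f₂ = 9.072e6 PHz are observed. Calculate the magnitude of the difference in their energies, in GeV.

0.0269 GeV

Using E = hf: E₁ = 1.6976e-12 J, E₂ = 6.0112e-12 J.
|ΔE| = |1.6976e-12 − 6.0112e-12| = 4.31e-12 J = 0.0269 GeV.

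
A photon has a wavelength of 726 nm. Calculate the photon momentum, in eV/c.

In SI units: λ = 726 nm = 7.26e-7 m.
Since p = h/λ for a photon, p = 9.127e-28 kg·m/s.
Converting to eV/c: p = 1.708 eV/c ≈ 1.71 eV/c.

1.71 eV/c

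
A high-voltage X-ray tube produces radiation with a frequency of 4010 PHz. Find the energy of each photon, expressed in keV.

(h = 6.62607015e-34 J·s, 1 eV = 1.602176634e-19 J.)
Convert to SI: f = 4010 PHz = 4.01e18 Hz.
The photon relation is E = hf, giving E = 2.657e-15 J.
Converting to keV: E = 16.58 keV ≈ 16.6 keV.

16.6 keV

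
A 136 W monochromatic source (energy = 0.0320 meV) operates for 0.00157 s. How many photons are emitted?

4.16e22 photons

Total energy: E_total = P·t = 136 × 0.00157 = 0.2135 J.
Per-photon energy: E = 5.127e-24 J.
N = E_total / E_photon = 4.16e22.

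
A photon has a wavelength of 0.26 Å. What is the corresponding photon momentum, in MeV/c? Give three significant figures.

0.0477 MeV/c

Use h = 6.62607015e-34 J·s, c = 2.99792458e8 m/s, 1 eV = 1.602176634e-19 J.
Convert to SI: λ = 0.26 Å = 2.6e-11 m.
Since p = h/λ for a photon, p = 2.548e-23 kg·m/s.
Converting to MeV/c: p = 0.04769 MeV/c ≈ 0.0477 MeV/c.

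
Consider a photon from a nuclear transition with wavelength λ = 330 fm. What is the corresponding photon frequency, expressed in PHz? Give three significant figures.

(c = 2.99792458e8 m/s.)
Convert to SI: λ = 330 fm = 3.3e-13 m.
For a photon f = c/λ, so f = 9.085e20 Hz.
Converting to PHz: f = 908500 PHz ≈ 9.08e5 PHz.

9.08e5 PHz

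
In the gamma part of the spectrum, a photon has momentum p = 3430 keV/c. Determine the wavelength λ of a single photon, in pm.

0.361 pm

In SI units: p = 3430 keV/c = 1.8331e-21 kg·m/s.
The photon relation is λ = h/p, giving λ = 3.615e-13 m.
Converting to pm: λ = 0.3615 pm ≈ 0.361 pm.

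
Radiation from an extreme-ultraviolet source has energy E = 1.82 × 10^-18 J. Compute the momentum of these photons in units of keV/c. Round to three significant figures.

Take c = 2.99792458 × 10^8 m/s, 1 eV = 1.602176634 × 10^-19 J.
For a photon p = E/c, so p = 6.071 × 10^-27 kg·m/s.
Converting to keV/c: p = 0.01136 keV/c ≈ 0.0114 keV/c.

0.0114 keV/c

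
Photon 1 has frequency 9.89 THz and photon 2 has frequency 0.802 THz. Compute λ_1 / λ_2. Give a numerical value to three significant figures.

0.0811

λ_1 = 3.031e-5 m (from frequency = 9.89 THz, via λ = c/f).
λ_2 = 3.738e-4 m (from frequency = 0.802 THz, via λ = c/f).
Ratio = 3.031e-5 / 3.738e-4 = 0.0811.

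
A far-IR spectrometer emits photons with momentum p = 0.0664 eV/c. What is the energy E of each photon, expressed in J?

1.06·10^-20 J

Take c = 2.99792458·10^8 m/s, 1 eV = 1.602176634·10^-19 J.
First convert: p = 0.0664 eV/c = 3.5486·10^-29 kg·m/s.
Since E = pc for a photon, E = 1.064·10^-20 J.
So E ≈ 1.06·10^-20 J.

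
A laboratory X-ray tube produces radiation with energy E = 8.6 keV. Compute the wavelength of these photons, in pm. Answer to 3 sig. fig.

144 pm

In SI units: E = 8.6 keV = 1.3779 × 10^-15 J.
The photon relation is λ = hc/E, giving λ = 1.442 × 10^-10 m.
Converting to pm: λ = 144.2 pm ≈ 144 pm.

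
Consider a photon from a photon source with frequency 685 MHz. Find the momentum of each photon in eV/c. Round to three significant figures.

In SI units: f = 685 MHz = 6.85·10^8 Hz.
Since p = hf/c for a photon, p = 1.514·10^-33 kg·m/s.
Converting to eV/c: p = 2.833·10^-6 eV/c ≈ 2.83·10^-6 eV/c.

2.83·10^-6 eV/c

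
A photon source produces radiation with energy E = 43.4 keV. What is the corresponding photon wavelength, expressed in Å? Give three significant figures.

0.286 Å

(h = 6.62607015·10^-34 J·s, c = 2.99792458·10^8 m/s, 1 eV = 1.602176634·10^-19 J.)
Convert to SI: E = 43.4 keV = 6.9534·10^-15 J.
For a photon λ = hc/E, so λ = 2.857·10^-11 m.
Converting to Å: λ = 0.2857 Å ≈ 0.286 Å.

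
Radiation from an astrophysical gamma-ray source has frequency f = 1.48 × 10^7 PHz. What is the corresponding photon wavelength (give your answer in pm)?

(c = 2.99792458 × 10^8 m/s.)
Convert to SI: f = 1.48 × 10^7 PHz = 1.48 × 10^22 Hz.
Since λ = c/f for a photon, λ = 2.026 × 10^-14 m.
Converting to pm: λ = 0.02026 pm ≈ 0.0203 pm.

0.0203 pm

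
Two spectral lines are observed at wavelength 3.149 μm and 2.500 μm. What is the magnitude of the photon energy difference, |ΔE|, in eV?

0.102 eV

Using E = hc/λ: E₁ = 6.3082e-20 J, E₂ = 7.9458e-20 J.
|ΔE| = |6.3082e-20 − 7.9458e-20| = 1.64e-20 J = 0.102 eV.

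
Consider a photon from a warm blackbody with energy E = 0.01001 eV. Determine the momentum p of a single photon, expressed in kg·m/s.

Use c = 2.99792458 × 10^8 m/s, 1 eV = 1.602176634 × 10^-19 J.
Convert to SI: E = 0.01001 eV = 1.6038 × 10^-21 J.
Apply p = E/c: p = 5.350 × 10^-30 kg·m/s.
So p ≈ 5.35 × 10^-30 kg·m/s.

5.35 × 10^-30 kg·m/s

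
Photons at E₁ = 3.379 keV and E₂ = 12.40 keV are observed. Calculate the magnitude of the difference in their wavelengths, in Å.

2.67 Å

Using λ = hc/E: λ₁ = 3.6693e-10 m, λ₂ = 9.9987e-11 m.
|Δλ| = |3.6693e-10 − 9.9987e-11| = 2.67e-10 m = 2.67 Å.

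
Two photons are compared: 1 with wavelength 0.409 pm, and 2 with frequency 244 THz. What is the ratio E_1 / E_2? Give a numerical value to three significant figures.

3.00 × 10^6

E_1 = 4.857 × 10^-13 J (from wavelength = 0.409 pm, via E = hc/λ).
E_2 = 1.617 × 10^-19 J (from frequency = 244 THz, via E = hf).
Ratio = 4.857 × 10^-13 / 1.617 × 10^-19 = 3.00 × 10^6.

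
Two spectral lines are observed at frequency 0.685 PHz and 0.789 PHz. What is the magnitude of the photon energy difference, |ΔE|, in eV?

Using E = hf: E₁ = 4.539e-19 J, E₂ = 5.228e-19 J.
|ΔE| = |4.539e-19 − 5.228e-19| = 6.89e-20 J = 0.430 eV.

0.430 eV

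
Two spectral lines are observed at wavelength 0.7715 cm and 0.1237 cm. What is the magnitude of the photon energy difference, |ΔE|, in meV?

Using E = hc/λ: E₁ = 2.5748 × 10^-23 J, E₂ = 1.6059 × 10^-22 J.
|ΔE| = |2.5748 × 10^-23 − 1.6059 × 10^-22| = 1.35 × 10^-22 J = 0.842 meV.

0.842 meV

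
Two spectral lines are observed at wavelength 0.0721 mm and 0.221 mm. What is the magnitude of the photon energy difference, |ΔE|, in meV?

11.6 meV

Using E = hc/λ: E₁ = 2.755 × 10^-21 J, E₂ = 8.988 × 10^-22 J.
|ΔE| = |2.755 × 10^-21 − 8.988 × 10^-22| = 1.86 × 10^-21 J = 11.6 meV.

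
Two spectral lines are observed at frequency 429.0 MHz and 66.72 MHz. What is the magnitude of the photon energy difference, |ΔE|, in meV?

Using E = hf: E₁ = 2.8426e-25 J, E₂ = 4.4209e-26 J.
|ΔE| = |2.8426e-25 − 4.4209e-26| = 2.40e-25 J = 1.50e-3 meV.

1.50e-3 meV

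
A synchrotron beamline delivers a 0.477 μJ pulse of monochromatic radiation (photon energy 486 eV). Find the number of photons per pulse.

Per-photon energy: E = 7.787 × 10^-17 J (from energy = 486 eV).
N = E_total / E_photon = 4.77 × 10^-7 J / 7.787 × 10^-17 J = 6.13 × 10^9.

6.13 × 10^9 photons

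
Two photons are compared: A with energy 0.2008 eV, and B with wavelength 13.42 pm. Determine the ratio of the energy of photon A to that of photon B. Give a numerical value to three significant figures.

E_A = 3.217 × 10^-20 J (from energy = 0.2008 eV, via E given directly).
E_B = 1.480 × 10^-14 J (from wavelength = 13.42 pm, via E = hc/λ).
Ratio = 3.217 × 10^-20 / 1.480 × 10^-14 = 2.17 × 10^-6.

2.17 × 10^-6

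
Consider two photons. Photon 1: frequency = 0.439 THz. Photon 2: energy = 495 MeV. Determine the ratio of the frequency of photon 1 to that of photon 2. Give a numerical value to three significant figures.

f_1 = 4.390e11 Hz (from frequency = 0.439 THz, via f given directly).
f_2 = 1.197e23 Hz (from energy = 495 MeV, via f = E/h).
Ratio = 4.390e11 / 1.197e23 = 3.67e-12.

3.67e-12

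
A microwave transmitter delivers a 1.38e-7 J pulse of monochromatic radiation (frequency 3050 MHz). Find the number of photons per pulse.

Per-photon energy: E = 2.021e-24 J (from frequency = 3050 MHz).
N = E_total / E_photon = 1.38e-7 J / 2.021e-24 J = 6.83e16.

6.83e16 photons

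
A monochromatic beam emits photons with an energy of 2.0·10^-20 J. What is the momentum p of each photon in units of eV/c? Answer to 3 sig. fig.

The photon relation is p = E/c, giving p = 6.671·10^-29 kg·m/s.
Converting to eV/c: p = 0.1248 eV/c ≈ 0.125 eV/c.

0.125 eV/c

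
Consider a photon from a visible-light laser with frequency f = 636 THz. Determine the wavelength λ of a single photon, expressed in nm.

In SI units: f = 636 THz = 6.36 × 10^14 Hz.
The photon relation is λ = c/f, giving λ = 4.714 × 10^-7 m.
Converting to nm: λ = 471.4 nm ≈ 471 nm.

471 nm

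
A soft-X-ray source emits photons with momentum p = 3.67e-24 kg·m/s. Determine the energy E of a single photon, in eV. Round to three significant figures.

6870 eV

Since E = pc for a photon, E = 1.100e-15 J.
Converting to eV: E = 6867 eV ≈ 6870 eV.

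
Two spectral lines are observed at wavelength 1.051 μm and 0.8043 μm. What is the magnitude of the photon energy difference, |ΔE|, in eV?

0.362 eV

Using E = hc/λ: E₁ = 1.8901e-19 J, E₂ = 2.4698e-19 J.
|ΔE| = |1.8901e-19 − 2.4698e-19| = 5.80e-20 J = 0.362 eV.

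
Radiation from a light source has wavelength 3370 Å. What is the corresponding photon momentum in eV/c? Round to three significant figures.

(h = 6.62607015 × 10^-34 J·s, c = 2.99792458 × 10^8 m/s, 1 eV = 1.602176634 × 10^-19 J.)
First convert: λ = 3370 Å = 3.370 × 10^-7 m.
For a photon p = h/λ, so p = 1.966 × 10^-27 kg·m/s.
Converting to eV/c: p = 3.679 eV/c ≈ 3.68 eV/c.

3.68 eV/c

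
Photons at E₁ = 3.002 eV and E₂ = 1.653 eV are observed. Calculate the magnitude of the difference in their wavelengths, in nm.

337 nm

Using λ = hc/E: λ₁ = 4.1301 × 10^-7 m, λ₂ = 7.5006 × 10^-7 m.
|Δλ| = |4.1301 × 10^-7 − 7.5006 × 10^-7| = 3.37 × 10^-7 m = 337 nm.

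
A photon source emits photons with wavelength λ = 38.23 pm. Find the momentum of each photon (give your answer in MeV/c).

0.0324 MeV/c

(h = 6.62607015e-34 J·s, c = 2.99792458e8 m/s, 1 eV = 1.602176634e-19 J.)
First convert: λ = 38.23 pm = 3.823e-11 m.
For a photon p = h/λ, so p = 1.733e-23 kg·m/s.
Converting to MeV/c: p = 0.03243 MeV/c ≈ 0.0324 MeV/c.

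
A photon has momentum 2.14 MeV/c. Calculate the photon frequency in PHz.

5.17e5 PHz

Convert to SI: p = 2.14 MeV/c = 1.1437e-21 kg·m/s.
Since f = pc/h for a photon, f = 5.174e20 Hz.
Converting to PHz: f = 517400 PHz ≈ 5.17e5 PHz.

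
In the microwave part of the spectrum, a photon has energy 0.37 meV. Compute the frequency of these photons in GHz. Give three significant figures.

89.5 GHz

Use h = 6.62607015e-34 J·s, 1 eV = 1.602176634e-19 J.
First convert: E = 0.37 meV = 5.9281e-23 J.
Since f = E/h for a photon, f = 8.947e10 Hz.
Converting to GHz: f = 89.47 GHz ≈ 89.5 GHz.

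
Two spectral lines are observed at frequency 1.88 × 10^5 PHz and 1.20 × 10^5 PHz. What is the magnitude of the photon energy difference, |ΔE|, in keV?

Using E = hf: E₁ = 1.246 × 10^-13 J, E₂ = 7.951 × 10^-14 J.
|ΔE| = |1.246 × 10^-13 − 7.951 × 10^-14| = 4.51 × 10^-14 J = 281 keV.

281 keV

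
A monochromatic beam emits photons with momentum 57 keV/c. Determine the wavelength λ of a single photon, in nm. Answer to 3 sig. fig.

First convert: p = 57 keV/c = 3.0462 × 10^-23 kg·m/s.
Apply λ = h/p: λ = 2.175 × 10^-11 m.
Converting to nm: λ = 0.02175 nm ≈ 0.0218 nm.

0.0218 nm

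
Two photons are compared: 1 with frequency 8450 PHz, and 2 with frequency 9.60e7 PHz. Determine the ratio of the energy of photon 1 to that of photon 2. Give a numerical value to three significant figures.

E_1 = 5.599e-15 J (from frequency = 8450 PHz, via E = hf).
E_2 = 6.361e-11 J (from frequency = 9.60e7 PHz, via E = hf).
Ratio = 5.599e-15 / 6.361e-11 = 8.80e-5.

8.80e-5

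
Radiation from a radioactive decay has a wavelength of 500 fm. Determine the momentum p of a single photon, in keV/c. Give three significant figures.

2480 keV/c

Use h = 6.62607015e-34 J·s, c = 2.99792458e8 m/s, 1 eV = 1.602176634e-19 J.
Convert to SI: λ = 500 fm = 5.0e-13 m.
For a photon p = h/λ, so p = 1.325e-21 kg·m/s.
Converting to keV/c: p = 2480 keV/c ≈ 2480 keV/c.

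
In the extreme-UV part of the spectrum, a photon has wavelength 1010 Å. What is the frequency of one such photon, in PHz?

First convert: λ = 1010 Å = 1.01 × 10^-7 m.
For a photon f = c/λ, so f = 2.968 × 10^15 Hz.
Converting to PHz: f = 2.968 PHz ≈ 2.97 PHz.

2.97 PHz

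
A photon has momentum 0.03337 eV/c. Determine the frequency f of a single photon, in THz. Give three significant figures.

8.07 THz

Convert to SI: p = 0.03337 eV/c = 1.7834 × 10^-29 kg·m/s.
Apply f = pc/h: f = 8.069 × 10^12 Hz.
Converting to THz: f = 8.069 THz ≈ 8.07 THz.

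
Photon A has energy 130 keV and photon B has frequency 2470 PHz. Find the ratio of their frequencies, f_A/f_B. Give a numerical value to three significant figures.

12.7

f_A = 3.143e19 Hz (from energy = 130 keV, via f = E/h).
f_B = 2.470e18 Hz (from frequency = 2470 PHz, via f given directly).
Ratio = 3.143e19 / 2.470e18 = 12.7.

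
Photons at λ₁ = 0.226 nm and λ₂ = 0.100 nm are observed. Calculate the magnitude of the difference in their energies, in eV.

Using E = hc/λ: E₁ = 8.790e-16 J, E₂ = 1.986e-15 J.
|ΔE| = |8.790e-16 − 1.986e-15| = 1.11e-15 J = 6910 eV.

6910 eV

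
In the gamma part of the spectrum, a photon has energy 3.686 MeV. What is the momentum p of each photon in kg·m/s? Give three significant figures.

(c = 2.99792458·10^8 m/s, 1 eV = 1.602176634·10^-19 J.)
Convert to SI: E = 3.686 MeV = 5.9056·10^-13 J.
For a photon p = E/c, so p = 1.970·10^-21 kg·m/s.
So p ≈ 1.97·10^-21 kg·m/s.

1.97·10^-21 kg·m/s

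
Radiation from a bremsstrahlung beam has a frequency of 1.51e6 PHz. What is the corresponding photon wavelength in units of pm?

0.199 pm

Take c = 2.99792458e8 m/s.
In SI units: f = 1.51e6 PHz = 1.51e21 Hz.
Since λ = c/f for a photon, λ = 1.985e-13 m.
Converting to pm: λ = 0.1985 pm ≈ 0.199 pm.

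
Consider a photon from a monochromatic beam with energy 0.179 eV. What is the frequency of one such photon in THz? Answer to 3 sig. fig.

43.3 THz

(h = 6.62607015e-34 J·s, 1 eV = 1.602176634e-19 J.)
First convert: E = 0.179 eV = 2.8679e-20 J.
For a photon f = E/h, so f = 4.328e13 Hz.
Converting to THz: f = 43.28 THz ≈ 43.3 THz.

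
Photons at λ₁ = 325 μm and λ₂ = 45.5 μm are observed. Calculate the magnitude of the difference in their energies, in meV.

Using E = hc/λ: E₁ = 6.112 × 10^-22 J, E₂ = 4.366 × 10^-21 J.
|ΔE| = |6.112 × 10^-22 − 4.366 × 10^-21| = 3.75 × 10^-21 J = 23.4 meV.

23.4 meV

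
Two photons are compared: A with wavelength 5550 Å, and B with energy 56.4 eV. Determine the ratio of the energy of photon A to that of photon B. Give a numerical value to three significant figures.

E_A = 3.579·10^-19 J (from wavelength = 5550 Å, via E = hc/λ).
E_B = 9.036·10^-18 J (from energy = 56.4 eV, via E given directly).
Ratio = 3.579·10^-19 / 9.036·10^-18 = 0.0396.

0.0396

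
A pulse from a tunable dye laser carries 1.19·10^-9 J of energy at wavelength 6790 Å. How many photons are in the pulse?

Per-photon energy: E = 2.926·10^-19 J (from wavelength = 6790 Å).
N = E_total / E_photon = 1.19·10^-9 J / 2.926·10^-19 J = 4.07·10^9.

4.07·10^9 photons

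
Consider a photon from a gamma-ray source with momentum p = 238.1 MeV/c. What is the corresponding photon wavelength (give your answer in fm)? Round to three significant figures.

5.21 fm

(h = 6.62607015e-34 J·s, c = 2.99792458e8 m/s, 1 eV = 1.602176634e-19 J.)
In SI units: p = 238.1 MeV/c = 1.2725e-19 kg·m/s.
Apply λ = h/p: λ = 5.207e-15 m.
Converting to fm: λ = 5.207 fm ≈ 5.21 fm.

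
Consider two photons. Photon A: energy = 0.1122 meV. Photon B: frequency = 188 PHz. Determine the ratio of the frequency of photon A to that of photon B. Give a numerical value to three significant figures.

1.44e-7

f_A = 2.713e10 Hz (from energy = 0.1122 meV, via f = E/h).
f_B = 1.880e17 Hz (from frequency = 188 PHz, via f given directly).
Ratio = 2.713e10 / 1.880e17 = 1.44e-7.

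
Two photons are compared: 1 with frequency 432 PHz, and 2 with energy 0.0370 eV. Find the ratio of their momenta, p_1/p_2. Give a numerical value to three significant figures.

4.83 × 10^4

p_1 = 9.548 × 10^-25 kg·m/s (from frequency = 432 PHz, via p = hf/c).
p_2 = 1.977 × 10^-29 kg·m/s (from energy = 0.0370 eV, via p = E/c).
Ratio = 9.548 × 10^-25 / 1.977 × 10^-29 = 4.83 × 10^4.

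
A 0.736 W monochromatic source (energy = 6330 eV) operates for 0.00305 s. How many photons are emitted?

Total energy: E_total = P·t = 0.736 × 0.00305 = 0.002245 J.
Per-photon energy: E = 1.014 × 10^-15 J.
N = E_total / E_photon = 2.21 × 10^12.

2.21 × 10^12 photons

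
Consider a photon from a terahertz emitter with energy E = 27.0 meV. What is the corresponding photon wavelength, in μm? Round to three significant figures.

45.9 μm

In SI units: E = 27.0 meV = 4.3259·10^-21 J.
Apply λ = hc/E: λ = 4.592·10^-5 m.
Converting to μm: λ = 45.92 μm ≈ 45.9 μm.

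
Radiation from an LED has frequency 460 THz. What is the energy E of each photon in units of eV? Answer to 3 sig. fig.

First convert: f = 460 THz = 4.6e14 Hz.
For a photon E = hf, so E = 3.048e-19 J.
Converting to eV: E = 1.902 eV ≈ 1.90 eV.

1.90 eV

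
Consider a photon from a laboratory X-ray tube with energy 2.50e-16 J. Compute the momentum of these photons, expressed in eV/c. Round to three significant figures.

Take c = 2.99792458e8 m/s, 1 eV = 1.602176634e-19 J.
Apply p = E/c: p = 8.339e-25 kg·m/s.
Converting to eV/c: p = 1560 eV/c ≈ 1560 eV/c.

1560 eV/c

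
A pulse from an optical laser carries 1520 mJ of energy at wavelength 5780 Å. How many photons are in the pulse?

Per-photon energy: E = 3.437·10^-19 J (from wavelength = 5780 Å).
N = E_total / E_photon = 1.52 J / 3.437·10^-19 J = 4.42·10^18.

4.42·10^18 photons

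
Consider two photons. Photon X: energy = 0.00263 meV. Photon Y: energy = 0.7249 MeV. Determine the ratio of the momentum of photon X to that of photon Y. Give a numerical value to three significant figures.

3.63e-12

p_X = 1.406e-33 kg·m/s (from energy = 0.00263 meV, via p = E/c).
p_Y = 3.874e-22 kg·m/s (from energy = 0.7249 MeV, via p = E/c).
Ratio = 1.406e-33 / 3.874e-22 = 3.63e-12.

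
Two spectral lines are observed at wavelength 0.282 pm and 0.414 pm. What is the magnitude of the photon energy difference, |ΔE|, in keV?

Using E = hc/λ: E₁ = 7.044e-13 J, E₂ = 4.798e-13 J.
|ΔE| = |7.044e-13 − 4.798e-13| = 2.25e-13 J = 1400 keV.

1400 keV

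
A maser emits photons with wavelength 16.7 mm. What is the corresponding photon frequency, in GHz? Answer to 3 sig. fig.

18.0 GHz

In SI units: λ = 16.7 mm = 0.0167 m.
The photon relation is f = c/λ, giving f = 1.795e10 Hz.
Converting to GHz: f = 17.95 GHz ≈ 18.0 GHz.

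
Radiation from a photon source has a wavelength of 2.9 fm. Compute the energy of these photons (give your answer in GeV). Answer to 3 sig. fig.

Convert to SI: λ = 2.9 fm = 2.9 × 10^-15 m.
Apply E = hc/λ: E = 6.850 × 10^-11 J.
Converting to GeV: E = 0.4275 GeV ≈ 0.428 GeV.

0.428 GeV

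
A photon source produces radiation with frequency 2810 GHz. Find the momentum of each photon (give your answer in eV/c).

In SI units: f = 2810 GHz = 2.810 × 10^12 Hz.
For a photon p = hf/c, so p = 6.211 × 10^-30 kg·m/s.
Converting to eV/c: p = 0.01162 eV/c ≈ 0.0116 eV/c.

0.0116 eV/c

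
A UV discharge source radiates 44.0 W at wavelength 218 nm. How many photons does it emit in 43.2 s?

2.09 × 10^21 photons

Total energy: E_total = P·t = 44.0 × 43.2 = 1901 J.
Per-photon energy: E = 9.112 × 10^-19 J.
N = E_total / E_photon = 2.09 × 10^21.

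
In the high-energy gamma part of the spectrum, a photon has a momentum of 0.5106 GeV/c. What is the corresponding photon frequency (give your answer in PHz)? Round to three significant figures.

Take h = 6.62607015e-34 J·s, c = 2.99792458e8 m/s, 1 eV = 1.602176634e-19 J.
First convert: p = 0.5106 GeV/c = 2.7288e-19 kg·m/s.
For a photon f = pc/h, so f = 1.235e23 Hz.
Converting to PHz: f = 1.235e8 PHz ≈ 1.23e8 PHz.

1.23e8 PHz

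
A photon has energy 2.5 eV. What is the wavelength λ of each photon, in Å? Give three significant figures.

4960 Å

Take h = 6.62607015 × 10^-34 J·s, c = 2.99792458 × 10^8 m/s, 1 eV = 1.602176634 × 10^-19 J.
In SI units: E = 2.5 eV = 4.0054 × 10^-19 J.
Apply λ = hc/E: λ = 4.959 × 10^-7 m.
Converting to Å: λ = 4959 Å ≈ 4960 Å.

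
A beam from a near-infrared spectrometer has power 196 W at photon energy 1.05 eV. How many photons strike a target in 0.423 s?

Total energy: E_total = P·t = 196 × 0.423 = 82.91 J.
Per-photon energy: E = 1.682 × 10^-19 J.
N = E_total / E_photon = 4.93 × 10^20.

4.93 × 10^20 photons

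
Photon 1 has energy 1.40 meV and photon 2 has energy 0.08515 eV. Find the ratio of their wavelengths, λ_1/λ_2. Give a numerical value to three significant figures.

λ_1 = 8.856·10^-4 m (from energy = 1.40 meV, via λ = hc/E).
λ_2 = 1.456·10^-5 m (from energy = 0.08515 eV, via λ = hc/E).
Ratio = 8.856·10^-4 / 1.456·10^-5 = 60.8.

60.8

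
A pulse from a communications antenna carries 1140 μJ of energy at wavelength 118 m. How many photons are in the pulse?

6.77 × 10^23 photons

Per-photon energy: E = 1.683 × 10^-27 J (from wavelength = 118 m).
N = E_total / E_photon = 0.00114 J / 1.683 × 10^-27 J = 6.77 × 10^23.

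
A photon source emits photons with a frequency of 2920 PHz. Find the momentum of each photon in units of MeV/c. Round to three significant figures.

0.0121 MeV/c

In SI units: f = 2920 PHz = 2.92·10^18 Hz.
Apply p = hf/c: p = 6.454·10^-24 kg·m/s.
Converting to MeV/c: p = 0.01208 MeV/c ≈ 0.0121 MeV/c.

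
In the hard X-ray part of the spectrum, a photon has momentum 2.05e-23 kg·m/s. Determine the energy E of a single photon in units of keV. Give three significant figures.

Since E = pc for a photon, E = 6.146e-15 J.
Converting to keV: E = 38.36 keV ≈ 38.4 keV.

38.4 keV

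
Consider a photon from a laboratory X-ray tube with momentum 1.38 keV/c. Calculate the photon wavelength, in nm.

0.898 nm

Convert to SI: p = 1.38 keV/c = 7.3751e-25 kg·m/s.
For a photon λ = h/p, so λ = 8.984e-10 m.
Converting to nm: λ = 0.8984 nm ≈ 0.898 nm.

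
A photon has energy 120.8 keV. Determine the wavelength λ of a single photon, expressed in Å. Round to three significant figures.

0.103 Å

Convert to SI: E = 120.8 keV = 1.9354 × 10^-14 J.
Apply λ = hc/E: λ = 1.026 × 10^-11 m.
Converting to Å: λ = 0.1026 Å ≈ 0.103 Å.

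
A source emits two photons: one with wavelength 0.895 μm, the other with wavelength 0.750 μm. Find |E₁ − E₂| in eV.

0.268 eV

Using E = hc/λ: E₁ = 2.219e-19 J, E₂ = 2.649e-19 J.
|ΔE| = |2.219e-19 − 2.649e-19| = 4.29e-20 J = 0.268 eV.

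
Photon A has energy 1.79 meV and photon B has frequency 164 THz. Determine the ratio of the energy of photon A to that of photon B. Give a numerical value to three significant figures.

2.64·10^-3

E_A = 2.868·10^-22 J (from energy = 1.79 meV, via E given directly).
E_B = 1.087·10^-19 J (from frequency = 164 THz, via E = hf).
Ratio = 2.868·10^-22 / 1.087·10^-19 = 2.64·10^-3.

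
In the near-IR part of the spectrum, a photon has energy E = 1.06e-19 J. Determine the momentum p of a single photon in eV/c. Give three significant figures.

Use c = 2.99792458e8 m/s, 1 eV = 1.602176634e-19 J.
Apply p = E/c: p = 3.536e-28 kg·m/s.
Converting to eV/c: p = 0.6616 eV/c ≈ 0.662 eV/c.

0.662 eV/c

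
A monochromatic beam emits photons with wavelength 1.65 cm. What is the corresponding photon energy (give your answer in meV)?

0.0751 meV

Take h = 6.62607015 × 10^-34 J·s, c = 2.99792458 × 10^8 m/s, 1 eV = 1.602176634 × 10^-19 J.
In SI units: λ = 1.65 cm = 0.0165 m.
Apply E = hc/λ: E = 1.204 × 10^-23 J.
Converting to meV: E = 0.07514 meV ≈ 0.0751 meV.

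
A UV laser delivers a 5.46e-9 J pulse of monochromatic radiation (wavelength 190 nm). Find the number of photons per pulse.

5.22e9 photons

Per-photon energy: E = 1.045e-18 J (from wavelength = 190 nm).
N = E_total / E_photon = 5.46e-9 J / 1.045e-18 J = 5.22e9.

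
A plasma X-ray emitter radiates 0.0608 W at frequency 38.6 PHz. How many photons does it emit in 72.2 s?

1.72 × 10^17 photons

Total energy: E_total = P·t = 0.0608 × 72.2 = 4.390 J.
Per-photon energy: E = 2.558 × 10^-17 J.
N = E_total / E_photon = 1.72 × 10^17.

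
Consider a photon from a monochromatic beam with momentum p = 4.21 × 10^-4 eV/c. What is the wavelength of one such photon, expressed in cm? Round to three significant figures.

(h = 6.62607015 × 10^-34 J·s, c = 2.99792458 × 10^8 m/s, 1 eV = 1.602176634 × 10^-19 J.)
Convert to SI: p = 4.21 × 10^-4 eV/c = 2.2499 × 10^-31 kg·m/s.
Apply λ = h/p: λ = 0.002945 m.
Converting to cm: λ = 0.2945 cm ≈ 0.294 cm.

0.294 cm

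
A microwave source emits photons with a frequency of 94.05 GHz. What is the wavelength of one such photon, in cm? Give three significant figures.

(c = 2.99792458e8 m/s.)
Convert to SI: f = 94.05 GHz = 9.405e10 Hz.
The photon relation is λ = c/f, giving λ = 0.003188 m.
Converting to cm: λ = 0.3188 cm ≈ 0.319 cm.

0.319 cm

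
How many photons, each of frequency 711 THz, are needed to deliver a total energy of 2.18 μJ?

Per-photon energy: E = 4.711e-19 J (from frequency = 711 THz).
N = E_total / E_photon = 2.18e-6 J / 4.711e-19 J = 4.63e12.

4.63e12 photons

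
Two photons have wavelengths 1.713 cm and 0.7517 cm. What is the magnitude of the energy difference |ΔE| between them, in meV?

Using E = hc/λ: E₁ = 1.1596e-23 J, E₂ = 2.6426e-23 J.
|ΔE| = |1.1596e-23 − 2.6426e-23| = 1.48e-23 J = 0.0926 meV.

0.0926 meV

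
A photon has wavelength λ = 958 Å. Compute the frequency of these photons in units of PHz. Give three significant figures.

3.13 PHz

(c = 2.99792458e8 m/s.)
In SI units: λ = 958 Å = 9.58e-8 m.
The photon relation is f = c/λ, giving f = 3.129e15 Hz.
Converting to PHz: f = 3.129 PHz ≈ 3.13 PHz.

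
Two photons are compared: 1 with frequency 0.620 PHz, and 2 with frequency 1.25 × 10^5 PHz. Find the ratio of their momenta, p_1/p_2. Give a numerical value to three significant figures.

4.96 × 10^-6

p_1 = 1.370 × 10^-27 kg·m/s (from frequency = 0.620 PHz, via p = hf/c).
p_2 = 2.763 × 10^-22 kg·m/s (from frequency = 1.25 × 10^5 PHz, via p = hf/c).
Ratio = 1.370 × 10^-27 / 2.763 × 10^-22 = 4.96 × 10^-6.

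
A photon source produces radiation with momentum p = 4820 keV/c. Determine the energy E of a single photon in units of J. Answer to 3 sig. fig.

7.72 × 10^-13 J

Take c = 2.99792458 × 10^8 m/s, 1 eV = 1.602176634 × 10^-19 J.
In SI units: p = 4820 keV/c = 2.5759 × 10^-21 kg·m/s.
Since E = pc for a photon, E = 7.722 × 10^-13 J.
So E ≈ 7.72 × 10^-13 J.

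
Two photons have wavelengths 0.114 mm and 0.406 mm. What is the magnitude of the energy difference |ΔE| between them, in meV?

7.82 meV

Using E = hc/λ: E₁ = 1.742 × 10^-21 J, E₂ = 4.893 × 10^-22 J.
|ΔE| = |1.742 × 10^-21 − 4.893 × 10^-22| = 1.25 × 10^-21 J = 7.82 meV.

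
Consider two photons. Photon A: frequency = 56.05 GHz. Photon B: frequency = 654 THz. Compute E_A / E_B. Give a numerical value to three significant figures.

E_A = 3.714 × 10^-23 J (from frequency = 56.05 GHz, via E = hf).
E_B = 4.333 × 10^-19 J (from frequency = 654 THz, via E = hf).
Ratio = 3.714 × 10^-23 / 4.333 × 10^-19 = 8.57 × 10^-5.

8.57 × 10^-5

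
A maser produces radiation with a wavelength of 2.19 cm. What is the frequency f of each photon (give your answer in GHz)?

Take c = 2.99792458 × 10^8 m/s.
In SI units: λ = 2.19 cm = 0.0219 m.
Since f = c/λ for a photon, f = 1.369 × 10^10 Hz.
Converting to GHz: f = 13.69 GHz ≈ 13.7 GHz.

13.7 GHz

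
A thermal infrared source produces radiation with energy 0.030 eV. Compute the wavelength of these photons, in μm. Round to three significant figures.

41.3 μm

Use h = 6.62607015·10^-34 J·s, c = 2.99792458·10^8 m/s, 1 eV = 1.602176634·10^-19 J.
In SI units: E = 0.030 eV = 4.8065·10^-21 J.
The photon relation is λ = hc/E, giving λ = 4.133·10^-5 m.
Converting to μm: λ = 41.33 μm ≈ 41.3 μm.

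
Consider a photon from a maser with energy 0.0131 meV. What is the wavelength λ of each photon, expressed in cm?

Take h = 6.62607015 × 10^-34 J·s, c = 2.99792458 × 10^8 m/s, 1 eV = 1.602176634 × 10^-19 J.
Convert to SI: E = 0.0131 meV = 2.0989 × 10^-24 J.
Apply λ = hc/E: λ = 0.09464 m.
Converting to cm: λ = 9.464 cm ≈ 9.46 cm.

9.46 cm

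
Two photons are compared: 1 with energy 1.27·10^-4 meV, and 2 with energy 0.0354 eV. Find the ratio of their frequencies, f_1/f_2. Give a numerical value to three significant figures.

3.59·10^-6

f_1 = 3.071·10^7 Hz (from energy = 1.27·10^-4 meV, via f = E/h).
f_2 = 8.560·10^12 Hz (from energy = 0.0354 eV, via f = E/h).
Ratio = 3.071·10^7 / 8.560·10^12 = 3.59·10^-6.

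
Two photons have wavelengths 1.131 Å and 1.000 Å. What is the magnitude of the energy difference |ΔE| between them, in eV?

Using E = hc/λ: E₁ = 1.7564e-15 J, E₂ = 1.9864e-15 J.
|ΔE| = |1.7564e-15 − 1.9864e-15| = 2.30e-16 J = 1440 eV.

1440 eV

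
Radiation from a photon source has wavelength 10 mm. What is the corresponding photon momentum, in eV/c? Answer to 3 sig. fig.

1.24 × 10^-4 eV/c

In SI units: λ = 10 mm = 0.010 m.
The photon relation is p = h/λ, giving p = 6.626 × 10^-32 kg·m/s.
Converting to eV/c: p = 1.240 × 10^-4 eV/c ≈ 1.24 × 10^-4 eV/c.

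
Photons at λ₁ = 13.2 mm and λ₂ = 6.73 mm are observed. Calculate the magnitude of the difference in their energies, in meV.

Using E = hc/λ: E₁ = 1.505e-23 J, E₂ = 2.952e-23 J.
|ΔE| = |1.505e-23 − 2.952e-23| = 1.45e-23 J = 0.0903 meV.

0.0903 meV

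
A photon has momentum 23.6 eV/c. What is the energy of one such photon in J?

3.78 × 10^-18 J

Use c = 2.99792458 × 10^8 m/s, 1 eV = 1.602176634 × 10^-19 J.
Convert to SI: p = 23.6 eV/c = 1.2613 × 10^-26 kg·m/s.
Since E = pc for a photon, E = 3.781 × 10^-18 J.
So E ≈ 3.78 × 10^-18 J.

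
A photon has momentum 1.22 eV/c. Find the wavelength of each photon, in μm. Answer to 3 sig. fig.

1.02 μm

In SI units: p = 1.22 eV/c = 6.5200 × 10^-28 kg·m/s.
For a photon λ = h/p, so λ = 1.016 × 10^-6 m.
Converting to μm: λ = 1.016 μm ≈ 1.02 μm.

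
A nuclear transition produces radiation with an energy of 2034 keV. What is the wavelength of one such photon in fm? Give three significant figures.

Use h = 6.62607015e-34 J·s, c = 2.99792458e8 m/s, 1 eV = 1.602176634e-19 J.
In SI units: E = 2034 keV = 3.2588e-13 J.
For a photon λ = hc/E, so λ = 6.096e-13 m.
Converting to fm: λ = 609.6 fm ≈ 610 fm.

610 fm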